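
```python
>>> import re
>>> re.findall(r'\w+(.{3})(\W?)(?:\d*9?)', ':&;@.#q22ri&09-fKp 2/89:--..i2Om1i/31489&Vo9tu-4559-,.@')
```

[('&09', '-'), (' 2/', ''), ('/31', ''), ('-45', '')]

This matches one or more of a word character; then exactly 3 of any character (captured); then optionally a non-word character (captured); then zero or more of a digit, then optionally the literal '9' (non-capturing group).
Walking the string: at [6:15] match 'q22ri&09-', groups = ('&09', '-'); at [15:23] match 'fKp 2/89', groups = (' 2/', ''); at [28:40] match 'i2Om1i/31489', groups = ('/31', ''); at [41:51] match 'Vo9tu-4559', groups = ('-45', '').
With 2 capturing groups, `findall` returns a 2-tuple per match.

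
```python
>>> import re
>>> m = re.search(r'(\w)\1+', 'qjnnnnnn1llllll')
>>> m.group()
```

'nnnnnn'

After group 1 captures some text, `\1` only succeeds where that same text appears again.
The match spans [2:8] → 'nnnnnn'.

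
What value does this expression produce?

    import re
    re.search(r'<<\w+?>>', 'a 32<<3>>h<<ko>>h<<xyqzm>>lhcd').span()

(4, 9)

`search` walks the string left to right and returns the first match it finds.
The match spans [4:9] → '<<3>>'.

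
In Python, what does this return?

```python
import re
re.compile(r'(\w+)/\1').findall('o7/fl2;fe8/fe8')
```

['fe8']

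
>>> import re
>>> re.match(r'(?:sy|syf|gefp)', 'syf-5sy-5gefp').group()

'sy'

Branches in `(...|...)` are attempted left-to-right; the first branch that allows the whole pattern to succeed is taken.
`match` is anchored at position 0; if the pattern doesn't fit there, it returns None.
The match spans [0:2] → 'sy'.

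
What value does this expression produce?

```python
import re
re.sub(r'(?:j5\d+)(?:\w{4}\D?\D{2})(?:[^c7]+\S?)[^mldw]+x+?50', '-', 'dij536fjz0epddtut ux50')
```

'di-'

The pattern matches the literal 'j5', then one or more of a digit (non-capturing group); then exactly 4 of a word character, then optionally a non-digit, then exactly 2 of a non-digit (non-capturing group); then one or more of any character except [c7], then optionally a non-whitespace character (non-capturing group); then one or more of any character except [mldw], then one or more of a literal 'x' (lazy), then the literal '50'.
Matches: at [2:22] → 'j536fjz0epddtut ux50'.
`sub` substitutes '-' at each match site.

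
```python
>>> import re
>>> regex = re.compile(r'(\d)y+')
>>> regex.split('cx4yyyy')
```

The group in the pattern means `split` returns the separators' captures alongside the pieces.

['cx', '4', '']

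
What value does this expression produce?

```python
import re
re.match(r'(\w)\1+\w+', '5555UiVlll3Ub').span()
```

(0, 13)

A backreference is literal: `\1` must see the identical characters the first group matched.
`re.match` won't scan ahead — the pattern has to work from the very first character.
The match spans [0:13] → '5555UiVlll3Ub'.
Captured: group 1 = '5'.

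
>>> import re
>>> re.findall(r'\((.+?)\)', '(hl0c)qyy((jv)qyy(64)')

Lazy quantifiers expand one character at a time until the remainder of the pattern can match.
Scanning left to right: at [0:6] match '(hl0c)', group 1 = 'hl0c'; at [9:14] match '((jv)', group 1 = '(jv'; at [17:21] match '(64)', group 1 = '64'.
With a single group, `findall` returns only what that group captured — 3 items.

['hl0c', '(jv', '64']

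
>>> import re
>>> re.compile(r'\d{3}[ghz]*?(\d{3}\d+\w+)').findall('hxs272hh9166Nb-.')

['9166Nb']

The pattern matches exactly 3 of a digit, then zero or more of one of [ghz] (lazy); then exactly 3 of a digit, then one or more of a digit, then one or more of a word character (captured).
With a single group, `findall` returns only what that group captured — 1 item.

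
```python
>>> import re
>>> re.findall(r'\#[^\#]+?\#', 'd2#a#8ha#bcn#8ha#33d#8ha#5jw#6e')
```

Since nothing is captured, `findall` lists the 4 matched substrings directly.

['#a#', '#bcn#', '#33d#', '#5jw#']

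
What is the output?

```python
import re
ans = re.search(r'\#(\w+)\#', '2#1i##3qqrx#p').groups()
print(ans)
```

`search` walks the string left to right and returns the first match it finds.
The match spans [1:5] → '#1i#'.
Captured: group 1 = '1i'.

('1i',)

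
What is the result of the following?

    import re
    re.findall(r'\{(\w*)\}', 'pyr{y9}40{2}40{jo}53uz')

['y9', '2', 'jo']

Scanning left to right: at [3:7] match '{y9}', group 1 = 'y9'; at [9:12] match '{2}', group 1 = '2'; at [14:18] match '{jo}', group 1 = 'jo'.
`findall` collects group 1 from each match (3 total).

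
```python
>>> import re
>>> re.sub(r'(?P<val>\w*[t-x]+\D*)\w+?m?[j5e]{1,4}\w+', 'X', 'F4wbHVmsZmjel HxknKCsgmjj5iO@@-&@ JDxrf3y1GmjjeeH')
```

Pattern: zero or more of a word character, then one or more of a character in [t-x], then zero or more of a non-digit (captured as 'val'); then one or more of a word character (lazy), then optionally the literal 'm', then 1 to 4 of one of [j5e]; then one or more of a word character.
`sub` substitutes 'X' at each match site.

'X@@-&@ X'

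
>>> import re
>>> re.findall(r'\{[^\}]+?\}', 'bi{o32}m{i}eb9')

['{o32}', '{i}']

Scanning left to right: at [2:7] → '{o32}'; at [8:11] → '{i}'.
Since nothing is captured, `findall` lists the 2 matched substrings directly.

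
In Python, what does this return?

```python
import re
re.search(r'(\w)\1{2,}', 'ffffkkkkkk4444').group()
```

'ffff'

`\1` has to match the exact text group 1 already captured.
`re.search` scans for the first position where the pattern succeeds.
The match spans [0:4] → 'ffff'.
Captured: group 1 = 'f'.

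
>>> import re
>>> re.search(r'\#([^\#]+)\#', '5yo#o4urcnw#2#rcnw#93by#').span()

(3, 12)

The match spans [3:12] → '#o4urcnw#'.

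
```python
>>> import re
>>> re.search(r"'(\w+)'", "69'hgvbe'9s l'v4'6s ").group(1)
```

`re.search` tries every starting position until one works.
The match spans [2:9] → "'hgvbe'".
Captured: group 1 = 'hgvbe'.

'hgvbe'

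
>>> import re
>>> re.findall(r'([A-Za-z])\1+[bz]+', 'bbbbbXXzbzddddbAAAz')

['b', 'X', 'd', 'A']

The backreference `\1` re-matches whatever the first group consumed, character for character.
With a single group, `findall` returns only what that group captured — 4 items.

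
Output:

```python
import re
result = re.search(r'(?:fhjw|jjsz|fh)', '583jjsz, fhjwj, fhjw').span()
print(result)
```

The match spans [3:7] → 'jjsz'.

(3, 7)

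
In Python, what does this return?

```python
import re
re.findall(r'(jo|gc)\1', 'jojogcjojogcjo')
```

['jo', 'jo']

`\1` has to match the exact text group 1 already captured.
Scanning left to right: at [0:4] match 'jojo', group 1 = 'jo'; at [6:10] match 'jojo', group 1 = 'jo'.
`findall` collects group 1 from each match (2 total).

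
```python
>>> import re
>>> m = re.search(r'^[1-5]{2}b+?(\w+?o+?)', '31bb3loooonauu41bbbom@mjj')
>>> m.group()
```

This matches anchored at the start of the string; then exactly 2 of a character in [1-5], then one or more of a literal 'b' (lazy); then one or more of a word character (lazy), then one or more of the literal 'o' (lazy) (captured).
With the lazy modifier that quantifier settles for the fewest repetitions that let the rest of the pattern succeed (the atoms after it are unaffected and can still be greedy).
`re.search` scans for the first position where the pattern succeeds.
The match spans [0:7] → '31bb3lo'.
Captured: group 1 = 'b3lo'.

'31bb3lo'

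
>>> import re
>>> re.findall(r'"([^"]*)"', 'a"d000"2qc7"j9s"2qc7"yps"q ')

['d000', 'j9s', 'yps']

Scanning left to right: at [1:7] match '"d000"', group 1 = 'd000'; at [11:16] match '"j9s"', group 1 = 'j9s'; at [20:25] match '"yps"', group 1 = 'yps'.
With a single group, `findall` returns only what that group captured — 3 items.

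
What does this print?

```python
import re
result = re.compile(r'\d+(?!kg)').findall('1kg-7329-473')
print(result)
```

A negative assertion filters positions out without eating any characters.
With no groups in the pattern, `findall` gives back each whole match — 2 here.

['7329', '473']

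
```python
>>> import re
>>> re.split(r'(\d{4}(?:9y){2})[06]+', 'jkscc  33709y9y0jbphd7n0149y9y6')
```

['jkscc  ', '33709y9y', 'jbphd7n0149y9y6']

This matches exactly 4 of a digit, then the literal '9y' repeated 2 times (captured); then one or more of one of [06].
Because the pattern has a capturing group, `split` also inserts each captured text between the pieces.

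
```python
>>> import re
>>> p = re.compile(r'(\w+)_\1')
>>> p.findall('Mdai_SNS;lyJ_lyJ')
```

`\1` is not a pattern — it's the concrete string captured by group 1, re-applied verbatim.
Matches: at [9:16] match 'lyJ_lyJ', group 1 = 'lyJ'.
One capturing group, so `findall` returns just the captured substring from the one match — 1 in all.

['lyJ']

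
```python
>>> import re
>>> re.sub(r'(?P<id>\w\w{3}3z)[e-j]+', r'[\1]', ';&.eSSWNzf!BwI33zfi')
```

';&.eSSWNzf![BwI33z]'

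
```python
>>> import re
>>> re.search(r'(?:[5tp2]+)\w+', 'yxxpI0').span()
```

The match spans [3:6] → 'pI0'.

(3, 6)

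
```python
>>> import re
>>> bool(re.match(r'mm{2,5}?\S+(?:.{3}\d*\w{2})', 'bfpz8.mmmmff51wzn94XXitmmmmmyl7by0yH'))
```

False

`re.match` won't scan ahead — the pattern has to work from the very first character.
Here the string doesn't start with a match, so the call returns None, and `bool(None)` is False.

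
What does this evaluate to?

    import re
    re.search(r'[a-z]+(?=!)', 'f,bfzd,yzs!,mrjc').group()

'yzs'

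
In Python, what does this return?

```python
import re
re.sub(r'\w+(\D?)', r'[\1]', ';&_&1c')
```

Pattern: one or more of a word character; then optionally a non-digit (captured).
Matches: at [2:4] → '_&'; at [4:6] → '1c'.
`\1` in the replacement pulls in group 1's text for each match.

';&[&][]'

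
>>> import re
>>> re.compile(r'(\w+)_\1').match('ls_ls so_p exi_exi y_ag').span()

`re.match` only tries the pattern at the start of the string.
The match spans [0:5] → 'ls_ls'.

(0, 5)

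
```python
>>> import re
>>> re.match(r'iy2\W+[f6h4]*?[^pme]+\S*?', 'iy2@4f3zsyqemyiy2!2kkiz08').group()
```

'iy2@4f3zsyq'

Pattern: the literal 'iy2', then one or more of a non-word character, then zero or more of one of [f6h4] (lazy); then one or more of any character except [pme], then zero or more of a non-whitespace character (lazy).
Because the quantifier is non-greedy, it stops expanding at the earliest point where the rest of the pattern can succeed.
`re.match` won't scan ahead — the pattern has to work from the very first character.
The match spans [0:11] → 'iy2@4f3zsyq'.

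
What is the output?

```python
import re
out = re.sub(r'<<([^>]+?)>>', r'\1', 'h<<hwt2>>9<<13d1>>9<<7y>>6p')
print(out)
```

`\1` in the replacement pulls in group 1's text for each match.

hhwt2913d197y6p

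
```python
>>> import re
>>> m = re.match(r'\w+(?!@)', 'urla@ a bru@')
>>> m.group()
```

`(?!…)`/`(?<!…)` only lets a position through if the neighbouring text does NOT match; no characters are consumed.
With `match`, the pattern is implicitly anchored at the beginning.
The match spans [0:3] → 'url'.

'url'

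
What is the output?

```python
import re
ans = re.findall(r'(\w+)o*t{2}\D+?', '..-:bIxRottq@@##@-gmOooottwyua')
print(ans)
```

Lazy quantifiers expand one character at a time until the remainder of the pattern can match.
One capturing group, so `findall` returns just the captured substring from each match — 2 in all.

['bIxRo', 'gmOooo']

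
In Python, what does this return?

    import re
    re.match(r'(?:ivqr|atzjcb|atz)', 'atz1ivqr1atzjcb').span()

(0, 3)

`match` is anchored at position 0; if the pattern doesn't fit there, it returns None.
The match spans [0:3] → 'atz'.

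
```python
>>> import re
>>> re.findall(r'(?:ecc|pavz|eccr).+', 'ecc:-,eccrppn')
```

['ecc:-,eccrppn']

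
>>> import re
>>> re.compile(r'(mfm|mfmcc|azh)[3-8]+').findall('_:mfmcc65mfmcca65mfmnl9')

Scanning left to right: at [2:9] match 'mfmcc65', group 1 = 'mfmcc'.
Because there's exactly one group, `findall` drops the full match and keeps group 1 from the one hit.

['mfmcc']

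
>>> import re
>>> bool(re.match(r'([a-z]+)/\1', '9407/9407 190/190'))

`\1` is not a pattern — it's the concrete string captured by group 1, re-applied verbatim.
`match` is anchored at position 0; if the pattern doesn't fit there, it returns None.
Here the pattern fails at index 0, so the call returns None, and `bool(None)` is False.

False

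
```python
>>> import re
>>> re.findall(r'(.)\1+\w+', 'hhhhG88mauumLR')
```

['h']

After group 1 captures some text, `\1` only succeeds where that same text appears again.
`findall` collects group 1 from the one match (1 total).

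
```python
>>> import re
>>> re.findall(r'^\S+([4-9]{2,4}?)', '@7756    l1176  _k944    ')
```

['56']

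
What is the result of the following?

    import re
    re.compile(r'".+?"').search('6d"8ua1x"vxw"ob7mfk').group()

'"8ua1x"'

`re.search` tries every starting position until one works.
The match spans [2:9] → '"8ua1x"'.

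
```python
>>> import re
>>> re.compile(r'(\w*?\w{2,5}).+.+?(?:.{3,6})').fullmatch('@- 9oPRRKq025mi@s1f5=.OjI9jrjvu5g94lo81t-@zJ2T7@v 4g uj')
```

None

For `fullmatch`, every character of the input must be accounted for by the pattern.
Here the string isn't matched end-to-end, so the call returns None.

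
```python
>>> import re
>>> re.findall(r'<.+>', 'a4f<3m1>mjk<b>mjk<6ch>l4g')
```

['<3m1>mjk<b>mjk<6ch>']

Matches: at [3:22] → '<3m1>mjk<b>mjk<6ch>'.
Since nothing is captured, `findall` lists the 1 matched substring directly.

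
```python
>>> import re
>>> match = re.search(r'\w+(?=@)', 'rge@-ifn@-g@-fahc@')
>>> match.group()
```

The lookaround is zero-width — it requires the adjacent text to match without consuming it, so the asserted text isn't part of the match.
The match spans [0:3] → 'rge'.

'rge'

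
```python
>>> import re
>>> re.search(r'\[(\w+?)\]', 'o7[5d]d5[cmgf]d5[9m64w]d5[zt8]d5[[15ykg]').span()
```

`re.search` scans for the first position where the pattern succeeds.
The match spans [2:6] → '[5d]'.
Captured: group 1 = '5d'.

(2, 6)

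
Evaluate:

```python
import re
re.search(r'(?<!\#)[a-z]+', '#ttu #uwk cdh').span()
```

(2, 4)

The negative lookaround is zero-width — it rules out positions where the adjacent text would match, without consuming anything.
The match spans [2:4] → 'tu'.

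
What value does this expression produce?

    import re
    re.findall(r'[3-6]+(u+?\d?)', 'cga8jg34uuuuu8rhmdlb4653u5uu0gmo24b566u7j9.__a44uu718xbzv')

['u', 'u5', 'u7', 'u']

The pattern matches one or more of a character in [3-6]; then one or more of a literal 'u' (lazy), then optionally a digit (captured).
Because the quantifier is non-greedy, it stops expanding at the earliest point where the rest of the pattern can succeed.
Matches: at [6:9] match '34u', group 1 = 'u'; at [20:26] match '4653u5', group 1 = 'u5'; at [35:40] match '566u7', group 1 = 'u7'; at [46:49] match '44u', group 1 = 'u'.
One capturing group, so `findall` returns just the captured substring from each match — 4 in all.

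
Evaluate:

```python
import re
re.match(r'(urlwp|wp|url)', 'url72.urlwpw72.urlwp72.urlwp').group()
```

'url'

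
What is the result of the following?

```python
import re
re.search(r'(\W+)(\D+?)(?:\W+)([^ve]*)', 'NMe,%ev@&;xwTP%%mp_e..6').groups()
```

This matches one or more of a non-word character (captured); then one or more of a non-digit (lazy) (captured); then one or more of a non-word character (non-capturing group); then zero or more of any character except [ve] (captured).
Lazy quantifiers expand one character at a time until the remainder of the pattern can match.
`search` walks the string left to right and returns the first match it finds.
The match spans [3:19] → ',%ev@&;xwTP%%mp_'.
Captured: group 1 = ',%', group 2 = 'ev', group 3 = 'xwTP%%mp_'.

(',%', 'ev', 'xwTP%%mp_')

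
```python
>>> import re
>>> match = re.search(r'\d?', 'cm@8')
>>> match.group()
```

This matches optionally a digit.
The match spans [0:0] → ''.

''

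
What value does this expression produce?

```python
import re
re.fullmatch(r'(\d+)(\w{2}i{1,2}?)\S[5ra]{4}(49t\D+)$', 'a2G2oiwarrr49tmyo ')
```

Pattern: one or more of a digit (captured); then exactly 2 of a word character, then 1 to 2 of a literal 'i' (lazy) (captured); then a non-whitespace character, then exactly 4 of one of [5ra]; then the literal '49t', then one or more of a non-digit (captured); then anchored at the end.
`re.fullmatch` is like wrapping the pattern in `^…$` (in single-line mode).
Here there's no way to consume every character, so the call returns None.

None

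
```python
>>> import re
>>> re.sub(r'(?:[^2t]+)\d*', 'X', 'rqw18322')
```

The pattern matches one or more of any character except [2t] (non-capturing group); then zero or more of a digit.
Matches: at [0:8] → 'rqw18322'.
Each match is replaced by 'X'.

'X'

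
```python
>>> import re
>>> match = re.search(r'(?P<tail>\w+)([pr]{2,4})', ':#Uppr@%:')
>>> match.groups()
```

('Up', 'pr')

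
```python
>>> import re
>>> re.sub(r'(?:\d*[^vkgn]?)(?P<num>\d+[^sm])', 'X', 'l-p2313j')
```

'l-X'

This matches zero or more of a digit, then optionally any character except [vkgn] (non-capturing group); then one or more of a digit, then any character except [sm] (captured as 'num').
Matches: at [2:8] → 'p2313j'.
Every occurrence is swapped for 'X'.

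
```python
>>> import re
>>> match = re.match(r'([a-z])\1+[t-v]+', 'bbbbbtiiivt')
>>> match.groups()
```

The match spans [0:6] → 'bbbbbt'.
Captured: group 1 = 'b'.

('b',)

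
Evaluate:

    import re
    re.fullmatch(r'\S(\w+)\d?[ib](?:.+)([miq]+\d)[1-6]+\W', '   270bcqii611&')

None

Pattern: a non-whitespace character; then one or more of a word character (captured); then optionally a digit, then one of [ib]; then one or more of any character (non-capturing group); then one or more of one of [miq], then a digit (captured); then one or more of a character in [1-6], then a non-word character.
`re.fullmatch` requires the pattern to consume the entire string.
Here the pattern can't cover the whole string, so the call returns None.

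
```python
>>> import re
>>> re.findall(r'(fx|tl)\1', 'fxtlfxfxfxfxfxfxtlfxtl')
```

['fx', 'fx', 'fx']

`\1` is not a pattern — it's the concrete string captured by group 1, re-applied verbatim.
Walking the string: at [4:8] match 'fxfx', group 1 = 'fx'; at [8:12] match 'fxfx', group 1 = 'fx'; at [12:16] match 'fxfx', group 1 = 'fx'.
Because there's exactly one group, `findall` drops the full match and keeps group 1 from each hit.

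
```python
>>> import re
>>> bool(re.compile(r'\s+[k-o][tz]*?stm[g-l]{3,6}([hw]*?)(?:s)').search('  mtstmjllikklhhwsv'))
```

False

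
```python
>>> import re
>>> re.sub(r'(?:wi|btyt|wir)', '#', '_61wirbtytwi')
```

`|` is ordered: at each position the engine commits to the first alternative that works.
Every occurrence is swapped for '#'.

'_61#r##'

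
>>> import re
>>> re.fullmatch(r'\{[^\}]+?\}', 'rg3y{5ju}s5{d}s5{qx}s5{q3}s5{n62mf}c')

None

`re.fullmatch` requires the pattern to consume the entire string.
Here there's no way to consume every character, so the call returns None.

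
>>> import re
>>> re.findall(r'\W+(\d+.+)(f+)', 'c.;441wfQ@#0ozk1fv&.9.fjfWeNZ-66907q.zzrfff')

Pattern: one or more of a non-word character; then one or more of a digit, then one or more of any character (captured); then one or more of a literal 'f' (captured).
Matches: at [1:43] match '.;441wfQ@#0ozk1fv&.9.fjfWeNZ-66907q.zzrfff', groups = ('441wfQ@#0ozk1fv&.9.fjfWeNZ-66907q.zzrff', 'f').
Multiple groups make `findall` return tuples — one 2-tuple for the one match.

[('441wfQ@#0ozk1fv&.9.fjfWeNZ-66907q.zzrff', 'f')]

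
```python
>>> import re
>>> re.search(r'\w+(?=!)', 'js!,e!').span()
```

(0, 2)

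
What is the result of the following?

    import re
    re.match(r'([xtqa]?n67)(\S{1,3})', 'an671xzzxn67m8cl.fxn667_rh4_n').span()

Pattern: optionally one of [xtqa], then the literal 'n67' (captured); then 1 to 3 of a non-whitespace character (captured).
With `match`, the pattern is implicitly anchored at the beginning.
The match spans [0:7] → 'an671xz'.
Captured: group 1 = 'an67', group 2 = '1xz'.

(0, 7)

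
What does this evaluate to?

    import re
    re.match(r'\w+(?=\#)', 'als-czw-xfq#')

Lookahead/lookbehind check context without consuming it, so the matched span excludes the asserted characters.
`re.match` won't scan ahead — the pattern has to work from the very first character.
Here position 0 doesn't satisfy it, so the call returns None.

None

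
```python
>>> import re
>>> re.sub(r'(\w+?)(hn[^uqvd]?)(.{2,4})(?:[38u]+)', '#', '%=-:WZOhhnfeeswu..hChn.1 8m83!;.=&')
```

'%=-:#..#!;.=&'

Every occurrence is swapped for '#'.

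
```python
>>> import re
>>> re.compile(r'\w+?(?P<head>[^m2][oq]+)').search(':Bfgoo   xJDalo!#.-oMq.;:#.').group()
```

This matches one or more of a word character (lazy); then any character except [m2], then one or more of one of [oq] (captured as 'head').
`re.search` tries every starting position until one works.
The match spans [1:6] → 'Bfgoo'.
Captured: group 1 = 'goo'.

'Bfgoo'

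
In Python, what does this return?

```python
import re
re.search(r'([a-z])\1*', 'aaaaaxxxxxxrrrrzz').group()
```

'aaaaa'

A backreference is literal: `\1` must see the identical characters the first group matched.
`re.search` tries every starting position until one works.
The match spans [0:5] → 'aaaaa'.
Captured: group 1 = 'a'.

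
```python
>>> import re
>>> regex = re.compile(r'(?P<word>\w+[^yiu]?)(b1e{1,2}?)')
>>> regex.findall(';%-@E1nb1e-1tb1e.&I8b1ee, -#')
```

The pattern matches one or more of a word character, then optionally any character except [yiu] (captured as 'word'); then the literal 'b1', then 1 to 2 of the literal 'e' (lazy) (captured).
Lazy quantifiers expand one character at a time until the remainder of the pattern can match.
Matches: at [4:10] match 'E1nb1e', groups = ('E1n', 'b1e'); at [11:16] match '1tb1e', groups = ('1t', 'b1e'); at [18:23] match 'I8b1e', groups = ('I8', 'b1e').
2 groups means each result is a tuple of 2 captured strings — 3 here.

[('E1n', 'b1e'), ('1t', 'b1e'), ('I8', 'b1e')]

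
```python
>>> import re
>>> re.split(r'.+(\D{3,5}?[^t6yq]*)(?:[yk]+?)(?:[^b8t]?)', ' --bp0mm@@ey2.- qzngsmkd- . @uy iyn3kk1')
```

['', 'iyn3k', '']

Pattern: one or more of any character; then 3 to 5 of a non-digit (lazy), then zero or more of any character except [t6yq] (captured); then one or more of one of [yk] (lazy) (non-capturing group); then optionally any character except [b8t] (non-capturing group).
Matches to split on: at [0:39] → ' --bp0mm@@ey2.- qzngsmkd- . @uy iyn3kk1'.
The group in the pattern means `split` returns the separators' captures alongside the pieces.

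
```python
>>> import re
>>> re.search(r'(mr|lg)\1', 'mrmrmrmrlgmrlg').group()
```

The backreference `\1` re-matches whatever the first group consumed, character for character.
The match spans [0:4] → 'mrmr'.

'mrmr'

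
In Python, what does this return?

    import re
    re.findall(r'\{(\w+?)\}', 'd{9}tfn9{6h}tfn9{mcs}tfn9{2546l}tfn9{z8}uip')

['9', '6h', 'mcs', '2546l', 'z8']

Matches: at [1:4] match '{9}', group 1 = '9'; at [8:12] match '{6h}', group 1 = '6h'; at [16:21] match '{mcs}', group 1 = 'mcs'; at [25:32] match '{2546l}', group 1 = '2546l'; at [36:40] match '{z8}', group 1 = 'z8'.
One capturing group, so `findall` returns just the captured substring from each match — 5 in all.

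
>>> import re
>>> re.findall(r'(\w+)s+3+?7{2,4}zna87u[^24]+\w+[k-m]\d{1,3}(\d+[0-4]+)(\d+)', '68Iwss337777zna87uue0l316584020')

This matches one or more of a word character (captured); then one or more of the literal 's', then one or more of the literal '3' (lazy), then 2 to 4 of a literal '7'; then the literal 'zna', then the literal '87u', then one or more of any character except [24]; then one or more of a word character, then a character in [k-m], then 1 to 3 of a digit; then one or more of a digit, then one or more of a character in [0-4] (captured); then one or more of a digit (captured).
3 groups means the one result is a tuple of 3 captured strings — 1 here.

[('68Iws', '58402', '0')]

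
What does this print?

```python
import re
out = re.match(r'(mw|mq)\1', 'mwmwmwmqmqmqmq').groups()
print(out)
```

('mw',)

The match spans [0:4] → 'mwmw'.
Captured: group 1 = 'mw'.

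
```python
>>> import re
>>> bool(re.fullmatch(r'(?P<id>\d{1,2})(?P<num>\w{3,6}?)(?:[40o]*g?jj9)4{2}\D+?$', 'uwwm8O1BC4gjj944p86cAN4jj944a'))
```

False

`re.fullmatch` is like wrapping the pattern in `^…$` (in single-line mode).
Here the string isn't matched end-to-end, so the call returns None, and `bool(None)` is False.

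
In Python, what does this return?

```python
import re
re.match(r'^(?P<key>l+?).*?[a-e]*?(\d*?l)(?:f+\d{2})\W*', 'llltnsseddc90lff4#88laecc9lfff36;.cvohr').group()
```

`re.match` won't scan ahead — the pattern has to work from the very first character.
The match spans [0:34] → 'llltnsseddc90lff4#88laecc9lfff36;.'.

'llltnsseddc90lff4#88laecc9lfff36;.'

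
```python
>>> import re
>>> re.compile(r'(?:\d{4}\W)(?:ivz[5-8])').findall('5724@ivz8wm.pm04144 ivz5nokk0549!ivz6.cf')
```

['5724@ivz8', '4144 ivz5', '0549!ivz6']

The pattern matches exactly 4 of a digit, then a non-word character (non-capturing group); then the literal 'ivz', then a character in [5-8] (non-capturing group).
Matches: at [0:9] → '5724@ivz8'; at [15:24] → '4144 ivz5'; at [28:37] → '0549!ivz6'.
Since nothing is captured, `findall` lists the 3 matched substrings directly.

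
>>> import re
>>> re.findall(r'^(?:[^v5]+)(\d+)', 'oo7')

['7']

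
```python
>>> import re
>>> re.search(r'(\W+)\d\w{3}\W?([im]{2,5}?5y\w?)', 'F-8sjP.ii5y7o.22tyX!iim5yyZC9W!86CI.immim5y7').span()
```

(1, 12)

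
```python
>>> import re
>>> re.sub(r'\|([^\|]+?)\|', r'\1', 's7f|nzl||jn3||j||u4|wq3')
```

's7fnzljn3ju4wq3'

Matches: at [3:8] → '|nzl|'; at [8:13] → '|jn3|'; at [13:16] → '|j|'; at [16:20] → '|u4|'.
Each match is replaced using the text its own group 1 captured.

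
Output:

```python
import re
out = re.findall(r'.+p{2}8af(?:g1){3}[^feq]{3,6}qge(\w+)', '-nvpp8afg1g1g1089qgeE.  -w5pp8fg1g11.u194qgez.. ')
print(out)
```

The pattern matches one or more of any character, then exactly 2 of a literal 'p', then the literal '8af'; then the literal 'g1' repeated 3 times, then 3 to 6 of any character except [feq], then the literal 'qge'; then one or more of a word character (captured).
Scanning left to right: at [0:21] match '-nvpp8afg1g1g1089qgeE', group 1 = 'E'.
With a single group, `findall` returns only what that group captured — 1 item.

['E']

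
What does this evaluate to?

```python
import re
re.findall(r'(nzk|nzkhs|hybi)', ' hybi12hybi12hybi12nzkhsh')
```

['hybi', 'hybi', 'hybi', 'nzk']

Branches in `(...|...)` are attempted left-to-right; the first branch that allows the whole pattern to succeed is taken.
Scanning left to right: at [1:5] match 'hybi', group 1 = 'hybi'; at [7:11] match 'hybi', group 1 = 'hybi'; at [13:17] match 'hybi', group 1 = 'hybi'; at [19:22] match 'nzk', group 1 = 'nzk'.
`findall` collects group 1 from each match (4 total).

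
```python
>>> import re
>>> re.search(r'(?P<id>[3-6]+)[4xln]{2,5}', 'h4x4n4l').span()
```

The match spans [1:7] → '4x4n4l'.

(1, 7)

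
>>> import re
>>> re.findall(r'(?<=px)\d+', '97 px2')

['2']

The `(?=…)`/`(?<=…)` assertion just peeks at neighbouring text; it doesn't advance the match position.
No capturing groups, so `findall` returns the 1 full match string.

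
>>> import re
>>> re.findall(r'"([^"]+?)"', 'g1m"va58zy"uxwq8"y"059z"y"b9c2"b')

['va58zy', 'y', 'y']

`findall` collects group 1 from each match (3 total).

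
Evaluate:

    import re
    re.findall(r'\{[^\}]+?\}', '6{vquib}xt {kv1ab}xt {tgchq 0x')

['{vquib}', '{kv1ab}']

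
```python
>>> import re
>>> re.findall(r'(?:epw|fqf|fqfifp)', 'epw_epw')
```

['epw', 'epw']

Scanning left to right: at [0:3] → 'epw'; at [4:7] → 'epw'.
Since nothing is captured, `findall` lists the 2 matched substrings directly.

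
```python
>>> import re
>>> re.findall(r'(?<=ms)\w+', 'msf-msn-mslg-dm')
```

Because the assertion is zero-width, the text it checks is not consumed and won't appear in the result.
No capturing groups, so `findall` returns the 3 full match strings.

['f', 'n', 'lg']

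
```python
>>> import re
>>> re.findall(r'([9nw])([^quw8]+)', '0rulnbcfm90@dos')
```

The pattern matches one of [9nw] (captured); then one or more of any character except [quw8] (captured).
Walking the string: at [4:15] match 'nbcfm90@dos', groups = ('n', 'bcfm90@dos').
`findall` packs the 2 group values into a tuple for every match.

[('n', 'bcfm90@dos')]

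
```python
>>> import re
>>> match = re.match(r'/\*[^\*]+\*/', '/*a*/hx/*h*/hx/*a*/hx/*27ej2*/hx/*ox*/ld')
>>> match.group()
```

'/*a*/'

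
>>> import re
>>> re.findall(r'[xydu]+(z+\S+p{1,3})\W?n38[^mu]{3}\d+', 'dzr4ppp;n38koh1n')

['zr4ppp']

The pattern matches one or more of one of [xydu]; then one or more of a literal 'z', then one or more of a non-whitespace character, then 1 to 3 of the literal 'p' (captured); then optionally a non-word character, then the literal 'n38', then exactly 3 of any character except [mu]; then one or more of a digit.
Walking the string: at [0:15] match 'dzr4ppp;n38koh1', group 1 = 'zr4ppp'.
With a single group, `findall` returns only what that group captured — 1 item.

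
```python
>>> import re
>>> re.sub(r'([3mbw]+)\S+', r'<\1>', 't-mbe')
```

't-<mb>'

This matches one or more of one of [3mbw] (captured); then one or more of a non-whitespace character.
Matches: at [2:5] → 'mbe'.
`\1` in the replacement pulls in group 1's text for each match.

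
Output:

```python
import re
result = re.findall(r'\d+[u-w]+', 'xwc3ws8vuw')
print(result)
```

['3w', '8vuw']

The pattern matches one or more of a digit; then one or more of a character in [u-w].
Since nothing is captured, `findall` lists the 2 matched substrings directly.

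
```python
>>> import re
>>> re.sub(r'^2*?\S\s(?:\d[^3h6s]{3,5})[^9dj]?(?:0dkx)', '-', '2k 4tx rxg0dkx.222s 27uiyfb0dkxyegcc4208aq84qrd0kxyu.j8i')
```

'-.222s 27uiyfb0dkxyegcc4208aq84qrd0kxyu.j8i'

This matches anchored at the start of the string; then zero or more of the literal '2' (lazy), then a non-whitespace character, then whitespace; then a digit, then 3 to 5 of any character except [3h6s] (non-capturing group); then optionally any character except [9dj]; then the literal '0d', then the literal 'kx' (non-capturing group).
Matches: at [0:14] → '2k 4tx rxg0dkx'.
Each match is replaced by '-'.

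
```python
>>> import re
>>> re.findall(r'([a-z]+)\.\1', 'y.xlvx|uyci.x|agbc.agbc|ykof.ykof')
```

['agbc', 'ykof']

`\1` has to match the exact text group 1 already captured.
With a single group, `findall` returns only what that group captured — 2 items.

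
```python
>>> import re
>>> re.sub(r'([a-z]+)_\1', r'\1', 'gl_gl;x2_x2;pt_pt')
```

'gl;x2_x2;pt'

`\1` has to match the exact text group 1 already captured.
Matches: at [0:5] → 'gl_gl'; at [12:17] → 'pt_pt'.
`\1` in the replacement pulls in group 1's text for each match.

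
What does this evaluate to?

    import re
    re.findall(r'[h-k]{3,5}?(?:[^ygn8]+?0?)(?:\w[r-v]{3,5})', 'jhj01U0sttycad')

The pattern matches 3 to 5 of a character in [h-k] (lazy); then one or more of any character except [ygn8] (lazy), then optionally the literal '0' (non-capturing group); then a word character, then 3 to 5 of a character in [r-v] (non-capturing group).
Matches: at [0:10] → 'jhj01U0stt'.
Since nothing is captured, `findall` lists the 1 matched substring directly.

['jhj01U0stt']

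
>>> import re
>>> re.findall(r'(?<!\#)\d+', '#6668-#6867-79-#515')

['668', '867', '79', '15']

A negative assertion filters positions out without eating any characters.
With no groups in the pattern, `findall` gives back each whole match — 4 here.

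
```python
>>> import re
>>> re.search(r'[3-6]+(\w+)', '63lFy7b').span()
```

(0, 7)

The match spans [0:7] → '63lFy7b'.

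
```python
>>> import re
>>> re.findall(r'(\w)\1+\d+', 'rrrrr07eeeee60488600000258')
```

`\1` has to match the exact text group 1 already captured.
Matches: at [0:7] match 'rrrrr07', group 1 = 'r'; at [7:26] match 'eeeee60488600000258', group 1 = 'e'.
One capturing group, so `findall` returns just the captured substring from each match — 2 in all.

['r', 'e']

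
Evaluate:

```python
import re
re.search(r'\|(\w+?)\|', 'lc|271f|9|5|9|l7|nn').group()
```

'|271f|'

The match spans [2:8] → '|271f|'.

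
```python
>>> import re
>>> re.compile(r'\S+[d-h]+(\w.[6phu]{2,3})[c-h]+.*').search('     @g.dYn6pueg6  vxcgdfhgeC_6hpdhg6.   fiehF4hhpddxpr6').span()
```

The match spans [5:56] → '@g.dYn6pueg6  vxcgdfhgeC_6hpdhg6.   fiehF4hhpddxpr6'.

(5, 56)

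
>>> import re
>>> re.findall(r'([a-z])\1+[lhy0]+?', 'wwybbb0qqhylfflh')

The backreference `\1` re-matches whatever the first group consumed, character for character.
Matches: at [0:3] match 'wwy', group 1 = 'w'; at [3:7] match 'bbb0', group 1 = 'b'; at [7:10] match 'qqh', group 1 = 'q'; at [12:15] match 'ffl', group 1 = 'f'.
With a single group, `findall` returns only what that group captured — 4 items.

['w', 'b', 'q', 'f']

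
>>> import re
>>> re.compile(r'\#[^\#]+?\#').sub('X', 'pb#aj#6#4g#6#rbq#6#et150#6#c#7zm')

'pbX6X6X6X6X7zm'

Matches: at [2:6] → '#aj#'; at [7:11] → '#4g#'; at [12:17] → '#rbq#'; at [18:25] → '#et150#'; at [26:29] → '#c#'.
`sub` substitutes 'X' at each match site.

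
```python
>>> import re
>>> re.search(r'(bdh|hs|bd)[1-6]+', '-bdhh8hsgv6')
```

Here no position works, so the call returns None.

None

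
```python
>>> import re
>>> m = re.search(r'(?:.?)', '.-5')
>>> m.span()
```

(0, 1)

The match spans [0:1] → '.'.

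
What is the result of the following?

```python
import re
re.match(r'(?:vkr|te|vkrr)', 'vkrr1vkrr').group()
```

'vkr'

The regex engine tests alternatives in the order written; an earlier branch that matches wins even if a later one would match more.
With `match`, the pattern is implicitly anchored at the beginning.
The match spans [0:3] → 'vkr'.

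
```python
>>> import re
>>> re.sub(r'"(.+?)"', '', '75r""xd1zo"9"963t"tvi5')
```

Matches: at [3:11] → '""xd1zo"'; at [12:18] → '"963t"'.
Every occurrence is swapped for ''.

'75r9tvi5'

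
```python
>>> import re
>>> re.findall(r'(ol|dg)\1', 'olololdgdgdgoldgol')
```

After group 1 captures some text, `\1` only succeeds where that same text appears again.
One capturing group, so `findall` returns just the captured substring from each match — 2 in all.

['ol', 'dg']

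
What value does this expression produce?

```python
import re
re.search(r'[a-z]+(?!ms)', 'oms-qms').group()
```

`(?!…)`/`(?<!…)` only lets a position through if the neighbouring text does NOT match; no characters are consumed.
`re.search` tries every starting position until one works.
The match spans [0:3] → 'oms'.

'oms'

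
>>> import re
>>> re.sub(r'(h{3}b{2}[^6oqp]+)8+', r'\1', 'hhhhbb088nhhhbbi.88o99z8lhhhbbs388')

The replacement refers to a captured group, so each match is rewritten using its own captured text.

'hhhhbb088nhhhbbi.8o99z8lhhhbbs38'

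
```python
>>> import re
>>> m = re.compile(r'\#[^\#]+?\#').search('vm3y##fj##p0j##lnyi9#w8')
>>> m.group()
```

'#fj#'

Unlike `match`, `search` isn't anchored — it looks for the pattern anywhere in the string.
The match spans [5:9] → '#fj#'.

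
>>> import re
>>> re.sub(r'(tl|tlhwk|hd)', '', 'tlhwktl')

'hwk'

Alternation tries branches left to right and keeps the first one that lets the overall match succeed at that position.
Matches: at [0:2] → 'tl'; at [5:7] → 'tl'.
Every occurrence is swapped for ''.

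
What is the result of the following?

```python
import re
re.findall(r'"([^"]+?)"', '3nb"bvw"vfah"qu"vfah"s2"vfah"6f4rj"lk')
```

['bvw', 'qu', 's2', '6f4rj']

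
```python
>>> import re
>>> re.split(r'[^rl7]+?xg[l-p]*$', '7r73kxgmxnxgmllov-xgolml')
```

['7r73kxgmxnxgmll', '']

The pattern matches one or more of any character except [rl7] (lazy), then the literal 'xg'; then zero or more of a character in [l-p]; then anchored at the end.
Matches to split on: at [15:24] → 'ov-xgolml'.
Splitting on the pattern gives 2 pieces.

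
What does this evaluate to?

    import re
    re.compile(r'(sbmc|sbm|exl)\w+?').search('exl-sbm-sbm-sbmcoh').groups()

Alternation isn't longest-match — the leftmost alternative that fits at this position is chosen.
`re.search` scans for the first position where the pattern succeeds.
The match spans [12:17] → 'sbmco'.
Captured: group 1 = 'sbmc'.

('sbmc',)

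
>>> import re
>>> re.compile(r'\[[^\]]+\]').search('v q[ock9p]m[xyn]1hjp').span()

(3, 10)

`search` walks the string left to right and returns the first match it finds.
The match spans [3:10] → '[ock9p]'.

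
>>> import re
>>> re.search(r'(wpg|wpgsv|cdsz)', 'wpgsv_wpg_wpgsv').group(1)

'wpg'

Alternation isn't longest-match — the leftmost alternative that fits at this position is chosen.
`re.search` tries every starting position until one works.
The match spans [0:3] → 'wpg'.
Captured: group 1 = 'wpg'.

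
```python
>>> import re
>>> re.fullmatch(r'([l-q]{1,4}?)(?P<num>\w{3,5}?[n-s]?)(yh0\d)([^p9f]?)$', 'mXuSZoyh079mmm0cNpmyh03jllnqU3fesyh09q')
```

Pattern: 1 to 4 of a character in [l-q] (lazy) (captured); then 3 to 5 of a word character (lazy), then optionally a character in [n-s] (captured as 'num'); then the literal 'yh', then a literal '0', then a digit (captured); then optionally any character except [p9f] (captured); then anchored at the end.
`fullmatch` succeeds only if the pattern covers the string from start to end.
Here the pattern can't cover the whole string, so the call returns None.

None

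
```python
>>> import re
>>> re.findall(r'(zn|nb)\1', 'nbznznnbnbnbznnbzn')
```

The backreference `\1` re-matches whatever the first group consumed, character for character.
Walking the string: at [2:6] match 'znzn', group 1 = 'zn'; at [6:10] match 'nbnb', group 1 = 'nb'.
`findall` collects group 1 from each match (2 total).

['zn', 'nb']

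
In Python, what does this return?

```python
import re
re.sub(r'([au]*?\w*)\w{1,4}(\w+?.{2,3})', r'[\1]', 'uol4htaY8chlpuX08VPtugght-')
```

'[uol4htaY8chlpuX08VPtug]'

Pattern: zero or more of one of [au] (lazy), then zero or more of a word character (captured); then 1 to 4 of a word character; then one or more of a word character (lazy), then 2 to 3 of any character (captured).
`\1` in the replacement pulls in group 1's text for each match.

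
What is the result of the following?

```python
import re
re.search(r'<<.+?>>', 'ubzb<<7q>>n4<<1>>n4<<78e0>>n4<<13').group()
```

'<<7q>>'

`re.search` tries every starting position until one works.
The match spans [4:10] → '<<7q>>'.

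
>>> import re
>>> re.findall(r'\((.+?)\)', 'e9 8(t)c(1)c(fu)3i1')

['t', '1', 'fu']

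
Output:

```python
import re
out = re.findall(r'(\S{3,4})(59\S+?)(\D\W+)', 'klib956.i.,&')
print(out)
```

With 3 capturing groups, `findall` returns a 3-tuple per match.
Nothing in the string satisfies the pattern, so the list is empty.

[]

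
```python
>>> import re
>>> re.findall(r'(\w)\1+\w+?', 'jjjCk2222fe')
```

['j', '2']

`\1` has to match the exact text group 1 already captured.
Walking the string: at [0:4] match 'jjjC', group 1 = 'j'; at [5:10] match '2222f', group 1 = '2'.
With a single group, `findall` returns only what that group captured — 2 items.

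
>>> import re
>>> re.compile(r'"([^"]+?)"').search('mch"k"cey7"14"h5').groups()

('k',)

`re.search` scans for the first position where the pattern succeeds.
The match spans [3:6] → '"k"'.
Captured: group 1 = 'k'.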